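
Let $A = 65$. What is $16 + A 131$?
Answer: $8531$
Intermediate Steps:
$16 + A 131 = 16 + 65 \cdot 131 = 16 + 8515 = 8531$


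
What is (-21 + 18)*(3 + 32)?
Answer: -105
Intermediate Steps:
(-21 + 18)*(3 + 32) = -3*35 = -105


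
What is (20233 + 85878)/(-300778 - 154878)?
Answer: -106111/455656 ≈ -0.23288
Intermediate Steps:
(20233 + 85878)/(-300778 - 154878) = 106111/(-455656) = 106111*(-1/455656) = -106111/455656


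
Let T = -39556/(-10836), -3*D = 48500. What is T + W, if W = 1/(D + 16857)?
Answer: 20488246/5610339 ≈ 3.6519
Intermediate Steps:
D = -48500/3 (D = -⅓*48500 = -48500/3 ≈ -16167.)
T = 9889/2709 (T = -39556*(-1/10836) = 9889/2709 ≈ 3.6504)
W = 3/2071 (W = 1/(-48500/3 + 16857) = 1/(2071/3) = 3/2071 ≈ 0.0014486)
T + W = 9889/2709 + 3/2071 = 20488246/5610339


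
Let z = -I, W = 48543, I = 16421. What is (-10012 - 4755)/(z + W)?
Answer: -14767/32122 ≈ -0.45972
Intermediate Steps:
z = -16421 (z = -1*16421 = -16421)
(-10012 - 4755)/(z + W) = (-10012 - 4755)/(-16421 + 48543) = -14767/32122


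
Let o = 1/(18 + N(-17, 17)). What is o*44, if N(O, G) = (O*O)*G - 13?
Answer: 22/2459 ≈ 0.0089467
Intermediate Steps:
N(O, G) = -13 + G*O² (N(O, G) = O²*G - 13 = G*O² - 13 = -13 + G*O²)
o = 1/4918 (o = 1/(18 + (-13 + 17*(-17)²)) = 1/(18 + (-13 + 17*289)) = 1/(18 + (-13 + 4913)) = 1/(18 + 4900) = 1/4918 ≈ 0.00020333)
o*44 = (1/4918)*44 = 22/2459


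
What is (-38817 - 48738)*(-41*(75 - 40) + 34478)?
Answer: -2893079865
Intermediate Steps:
(-38817 - 48738)*(-41*(75 - 40) + 34478) = -87555*(-41*35 + 34478) = -87555*(-1435 + 34478) = -87555*33043 = -2893079865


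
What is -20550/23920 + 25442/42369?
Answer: -26211031/101346648 ≈ -0.25863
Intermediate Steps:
-20550/23920 + 25442/42369 = -20550*1/23920 + 25442*(1/42369) = -2055/2392 + 25442/42369 = -26211031/101346648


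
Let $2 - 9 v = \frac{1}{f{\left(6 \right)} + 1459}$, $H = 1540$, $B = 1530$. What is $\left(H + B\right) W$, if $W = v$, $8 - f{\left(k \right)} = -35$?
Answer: $\frac{1536535}{2253} \approx 682.0$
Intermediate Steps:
$f{\left(k \right)} = 43$ ($f{\left(k \right)} = 8 - -35 = 8 + 35 = 43$)
$v = \frac{1001}{4506}$ ($v = \frac{2}{9} - \frac{1}{9 \left(43 + 1459\right)} = \frac{2}{9} - \frac{1}{9 \cdot 1502} = \frac{2}{9} - \frac{1}{13518} = \frac{1001}{4506} \approx 0.22215$)
$W = \frac{1001}{4506} \approx 0.22215$
$\left(H + B\right) W = \left(1540 + 1530\right) \frac{1001}{4506} = 3070 \cdot \frac{1001}{4506} = \frac{1536535}{2253}$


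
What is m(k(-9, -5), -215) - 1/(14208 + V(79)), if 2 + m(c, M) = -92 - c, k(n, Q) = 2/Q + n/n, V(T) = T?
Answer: -6757756/71435 ≈ -94.600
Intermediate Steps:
k(n, Q) = 1 + 2/Q (k(n, Q) = 2/Q + 1 = 1 + 2/Q)
m(c, M) = -94 - c (m(c, M) = -2 + (-92 - c) = -94 - c)
m(k(-9, -5), -215) - 1/(14208 + V(79)) = (-94 - (2 - 5)/(-5)) - 1/(14208 + 79) = (-94 - (-1)*(-3)/5) - 1/14287 = (-94 - 1*⅗) - 1*1/14287 = (-94 - ⅗) - 1/14287 = -473/5 - 1/14287 = -6757756/71435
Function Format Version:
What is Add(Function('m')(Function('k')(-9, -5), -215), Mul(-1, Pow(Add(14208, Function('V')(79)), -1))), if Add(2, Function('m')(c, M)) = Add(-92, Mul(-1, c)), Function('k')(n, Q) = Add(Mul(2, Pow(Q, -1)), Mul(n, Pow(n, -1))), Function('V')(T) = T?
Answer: Rational(-6757756, 71435) ≈ -94.600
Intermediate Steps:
Function('k')(n, Q) = Add(1, Mul(2, Pow(Q, -1))) (Function('k')(n, Q) = Add(Mul(2, Pow(Q, -1)), 1) = Add(1, Mul(2, Pow(Q, -1))))
Function('m')(c, M) = Add(-94, Mul(-1, c)) (Function('m')(c, M) = Add(-2, Add(-92, Mul(-1, c))) = Add(-94, Mul(-1, c)))
Add(Function('m')(Function('k')(-9, -5), -215), Mul(-1, Pow(Add(14208, Function('V')(79)), -1))) = Add(Add(-94, Mul(-1, Mul(Pow(-5, -1), Add(2, -5)))), Mul(-1, Pow(Add(14208, 79), -1))) = Add(Add(-94, Mul(-1, Mul(Rational(-1, 5), -3))), Mul(-1, Pow(14287, -1))) = Add(Add(-94, Mul(-1, Rational(3, 5))), Mul(-1, Rational(1, 14287))) = Add(Add(-94, Rational(-3, 5)), Rational(-1, 14287)) = Add(Rational(-473, 5), Rational(-1, 14287)) = Rational(-6757756, 71435)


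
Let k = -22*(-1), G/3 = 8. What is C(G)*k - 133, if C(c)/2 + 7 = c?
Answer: 615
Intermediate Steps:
G = 24 (G = 3*8 = 24)
C(c) = -14 + 2*c
k = 22
C(G)*k - 133 = (-14 + 2*24)*22 - 133 = (-14 + 48)*22 - 133 = 34*22 - 133 = 748 - 133 = 615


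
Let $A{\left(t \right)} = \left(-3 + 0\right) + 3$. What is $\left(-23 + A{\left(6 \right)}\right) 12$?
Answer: $-276$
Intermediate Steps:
$A{\left(t \right)} = 0$ ($A{\left(t \right)} = -3 + 3 = 0$)
$\left(-23 + A{\left(6 \right)}\right) 12 = \left(-23 + 0\right) 12 = \left(-23\right) 12 = -276$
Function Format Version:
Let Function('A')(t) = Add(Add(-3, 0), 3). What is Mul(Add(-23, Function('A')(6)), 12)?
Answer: -276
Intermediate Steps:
Function('A')(t) = 0 (Function('A')(t) = Add(-3, 3) = 0)
Mul(Add(-23, Function('A')(6)), 12) = Mul(Add(-23, 0), 12) = Mul(-23, 12) = -276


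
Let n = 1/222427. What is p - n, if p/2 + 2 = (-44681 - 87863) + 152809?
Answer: 9014076601/222427 ≈ 40526.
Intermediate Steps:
n = 1/222427 ≈ 4.4959e-6
p = 40526 (p = -4 + 2*((-44681 - 87863) + 152809) = -4 + 2*(-132544 + 152809) = -4 + 2*20265 = -4 + 40530 = 40526)
p - n = 40526 - 1*1/222427 = 40526 - 1/222427 = 9014076601/222427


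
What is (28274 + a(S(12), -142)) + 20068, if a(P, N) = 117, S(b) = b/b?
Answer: 48459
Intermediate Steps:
S(b) = 1
(28274 + a(S(12), -142)) + 20068 = (28274 + 117) + 20068 = 28391 + 20068 = 48459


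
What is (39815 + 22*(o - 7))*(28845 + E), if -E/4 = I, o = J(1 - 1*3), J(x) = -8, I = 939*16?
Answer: -1233945735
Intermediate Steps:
I = 15024
o = -8
E = -60096 (E = -4*15024 = -60096)
(39815 + 22*(o - 7))*(28845 + E) = (39815 + 22*(-8 - 7))*(28845 - 60096) = (39815 + 22*(-15))*(-31251) = (39815 - 330)*(-31251) = 39485*(-31251) = -1233945735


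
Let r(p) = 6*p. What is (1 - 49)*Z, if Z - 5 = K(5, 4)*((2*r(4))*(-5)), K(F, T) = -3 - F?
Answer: -92400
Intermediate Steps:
Z = 1925 (Z = 5 + (-3 - 1*5)*((2*(6*4))*(-5)) = 5 + (-3 - 5)*((2*24)*(-5)) = 5 - 384*(-5) = 5 - 8*(-240) = 5 + 1920 = 1925)
(1 - 49)*Z = (1 - 49)*1925 = -48*1925 = -92400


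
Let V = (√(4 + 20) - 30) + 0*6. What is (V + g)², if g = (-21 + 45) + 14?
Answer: 88 + 32*√6 ≈ 166.38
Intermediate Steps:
g = 38 (g = 24 + 14 = 38)
V = -30 + 2*√6 (V = (√24 - 30) + 0 = (2*√6 - 30) + 0 = (-30 + 2*√6) + 0 = -30 + 2*√6 ≈ -25.101)
(V + g)² = ((-30 + 2*√6) + 38)² = (8 + 2*√6)²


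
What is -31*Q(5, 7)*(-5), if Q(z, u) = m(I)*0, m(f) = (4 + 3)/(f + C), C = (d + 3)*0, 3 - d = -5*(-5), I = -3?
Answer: 0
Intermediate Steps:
d = -22 (d = 3 - (-5)*(-5) = 3 - 1*25 = 3 - 25 = -22)
C = 0 (C = (-22 + 3)*0 = -19*0 = 0)
m(f) = 7/f (m(f) = (4 + 3)/(f + 0) = 7/f)
Q(z, u) = 0 (Q(z, u) = (7/(-3))*0 = (7*(-⅓))*0 = -7/3*0 = 0)
-31*Q(5, 7)*(-5) = -31*0*(-5) = 0*(-5) = 0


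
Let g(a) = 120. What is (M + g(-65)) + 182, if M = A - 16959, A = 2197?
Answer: -14460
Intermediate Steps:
M = -14762 (M = 2197 - 16959 = -14762)
(M + g(-65)) + 182 = (-14762 + 120) + 182 = -14642 + 182 = -14460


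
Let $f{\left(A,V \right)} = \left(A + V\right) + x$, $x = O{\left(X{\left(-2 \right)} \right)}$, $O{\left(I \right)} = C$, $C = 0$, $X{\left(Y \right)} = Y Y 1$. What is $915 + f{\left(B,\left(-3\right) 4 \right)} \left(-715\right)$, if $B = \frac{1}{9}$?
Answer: $\frac{84740}{9} \approx 9415.6$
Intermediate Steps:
$X{\left(Y \right)} = Y^{2}$ ($X{\left(Y \right)} = Y^{2} \cdot 1 = Y^{2}$)
$O{\left(I \right)} = 0$
$x = 0$
$B = \frac{1}{9} \approx 0.11111$
$f{\left(A,V \right)} = A + V$ ($f{\left(A,V \right)} = \left(A + V\right) + 0 = A + V$)
$915 + f{\left(B,\left(-3\right) 4 \right)} \left(-715\right) = 915 + \left(\frac{1}{9} - 12\right) \left(-715\right) = 915 - - \frac{76505}{9} = 915 + \frac{76505}{9} = \frac{84740}{9}$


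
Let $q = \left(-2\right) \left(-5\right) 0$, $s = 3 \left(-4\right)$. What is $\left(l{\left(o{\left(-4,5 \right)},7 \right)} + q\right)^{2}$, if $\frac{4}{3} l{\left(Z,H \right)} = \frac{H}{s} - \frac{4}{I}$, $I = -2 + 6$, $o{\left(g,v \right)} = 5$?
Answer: $\frac{361}{256} \approx 1.4102$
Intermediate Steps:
$s = -12$
$I = 4$
$l{\left(Z,H \right)} = - \frac{3}{4} - \frac{H}{16}$ ($l{\left(Z,H \right)} = \frac{3 \left(\frac{H}{-12} - \frac{4}{4}\right)}{4} = \frac{3 \left(H \left(- \frac{1}{12}\right) - 1\right)}{4} = \frac{3 \left(- \frac{H}{12} - 1\right)}{4} = \frac{3 \left(-1 - \frac{H}{12}\right)}{4} = - \frac{3}{4} - \frac{H}{16}$)
$q = 0$ ($q = 10 \cdot 0 = 0$)
$\left(l{\left(o{\left(-4,5 \right)},7 \right)} + q\right)^{2} = \left(\left(- \frac{3}{4} - \frac{7}{16}\right) + 0\right)^{2} = \left(- \frac{19}{16} + 0\right)^{2} = \left(- \frac{19}{16}\right)^{2} = \frac{361}{256}$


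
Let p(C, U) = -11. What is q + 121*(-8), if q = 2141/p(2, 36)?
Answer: -12789/11 ≈ -1162.6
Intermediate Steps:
q = -2141/11 (q = 2141/(-11) = 2141*(-1/11) = -2141/11 ≈ -194.64)
q + 121*(-8) = -2141/11 + 121*(-8) = -2141/11 - 968 = -12789/11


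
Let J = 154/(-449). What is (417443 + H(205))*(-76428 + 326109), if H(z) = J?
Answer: 46798147520793/449 ≈ 1.0423e+11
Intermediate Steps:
J = -154/449 (J = 154*(-1/449) = -154/449 ≈ -0.34298)
H(z) = -154/449
(417443 + H(205))*(-76428 + 326109) = (417443 - 154/449)*(-76428 + 326109) = (187431753/449)*249681 = 46798147520793/449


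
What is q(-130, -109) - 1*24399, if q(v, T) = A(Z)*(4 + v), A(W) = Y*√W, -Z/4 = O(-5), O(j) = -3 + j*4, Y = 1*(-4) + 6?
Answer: -24399 - 504*√23 ≈ -26816.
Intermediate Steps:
Y = 2 (Y = -4 + 6 = 2)
O(j) = -3 + 4*j
Z = 92 (Z = -4*(-3 + 4*(-5)) = -4*(-3 - 20) = -4*(-23) = 92)
A(W) = 2*√W
q(v, T) = 4*√23*(4 + v) (q(v, T) = (2*√92)*(4 + v) = (2*(2*√23))*(4 + v) = (4*√23)*(4 + v) = 4*√23*(4 + v))
q(-130, -109) - 1*24399 = 4*√23*(4 - 130) - 1*24399 = 4*√23*(-126) - 24399 = -504*√23 - 24399 = -24399 - 504*√23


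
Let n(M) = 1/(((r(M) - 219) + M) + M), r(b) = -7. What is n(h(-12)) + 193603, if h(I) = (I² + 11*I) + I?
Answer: 43754277/226 ≈ 1.9360e+5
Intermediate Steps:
h(I) = I² + 12*I
n(M) = 1/(-226 + 2*M) (n(M) = 1/(((-7 - 219) + M) + M) = 1/((-226 + M) + M) = 1/(-226 + 2*M))
n(h(-12)) + 193603 = 1/(2*(-113 - 12*(12 - 12))) + 193603 = 1/(2*(-113 - 12*0)) + 193603 = 1/(2*(-113 + 0)) + 193603 = (½)/(-113) + 193603 = (½)*(-1/113) + 193603 = -1/226 + 193603 = 43754277/226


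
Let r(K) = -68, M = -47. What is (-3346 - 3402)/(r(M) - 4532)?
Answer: 1687/1150 ≈ 1.4670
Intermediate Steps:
(-3346 - 3402)/(r(M) - 4532) = (-3346 - 3402)/(-68 - 4532) = -6748/(-4600) = -6748*(-1/4600) = 1687/1150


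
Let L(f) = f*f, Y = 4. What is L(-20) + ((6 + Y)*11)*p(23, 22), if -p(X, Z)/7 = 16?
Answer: -11920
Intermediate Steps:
L(f) = f²
p(X, Z) = -112 (p(X, Z) = -7*16 = -112)
L(-20) + ((6 + Y)*11)*p(23, 22) = (-20)² + ((6 + 4)*11)*(-112) = 400 + (10*11)*(-112) = 400 + 110*(-112) = 400 - 12320 = -11920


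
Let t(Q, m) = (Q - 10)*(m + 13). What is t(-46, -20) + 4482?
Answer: 4874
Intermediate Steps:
t(Q, m) = (-10 + Q)*(13 + m)
t(-46, -20) + 4482 = (-130 - 10*(-20) + 13*(-46) - 46*(-20)) + 4482 = (-130 + 200 - 598 + 920) + 4482 = 392 + 4482 = 4874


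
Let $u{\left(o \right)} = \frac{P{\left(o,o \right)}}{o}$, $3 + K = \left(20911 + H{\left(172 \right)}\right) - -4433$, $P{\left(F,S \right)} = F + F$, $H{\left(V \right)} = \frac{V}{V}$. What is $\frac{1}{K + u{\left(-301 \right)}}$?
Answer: $\frac{1}{25344} \approx 3.9457 \cdot 10^{-5}$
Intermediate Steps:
$H{\left(V \right)} = 1$
$P{\left(F,S \right)} = 2 F$
$K = 25342$ ($K = -3 + \left(\left(20911 + 1\right) - -4433\right) = -3 + \left(20912 + \left(-8043 + 12476\right)\right) = -3 + \left(20912 + 4433\right) = -3 + 25345 = 25342$)
$u{\left(o \right)} = 2$ ($u{\left(o \right)} = \frac{2 o}{o} = 2$)
$\frac{1}{K + u{\left(-301 \right)}} = \frac{1}{25342 + 2} = \frac{1}{25344}$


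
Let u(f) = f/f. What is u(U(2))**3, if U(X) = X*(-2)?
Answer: 1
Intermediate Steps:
U(X) = -2*X
u(f) = 1
u(U(2))**3 = 1**3 = 1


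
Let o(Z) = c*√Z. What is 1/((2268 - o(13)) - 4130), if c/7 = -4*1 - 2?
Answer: -19/35144 - 3*√13/246008 ≈ -0.00058460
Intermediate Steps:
c = -42 (c = 7*(-4*1 - 2) = 7*(-4 - 2) = 7*(-6) = -42)
o(Z) = -42*√Z
1/((2268 - o(13)) - 4130) = 1/((2268 - (-42)*√13) - 4130) = 1/((2268 + 42*√13) - 4130) = 1/(-1862 + 42*√13)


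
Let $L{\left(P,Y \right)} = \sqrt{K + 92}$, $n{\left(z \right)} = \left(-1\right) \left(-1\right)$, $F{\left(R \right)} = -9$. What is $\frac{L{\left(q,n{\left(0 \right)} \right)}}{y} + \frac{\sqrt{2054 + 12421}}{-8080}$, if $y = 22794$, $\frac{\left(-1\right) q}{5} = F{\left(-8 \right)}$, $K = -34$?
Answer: $- \frac{\sqrt{579}}{1616} + \frac{\sqrt{58}}{22794} \approx -0.014556$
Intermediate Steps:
$q = 45$ ($q = \left(-5\right) \left(-9\right) = 45$)
$n{\left(z \right)} = 1$
$L{\left(P,Y \right)} = \sqrt{58}$ ($L{\left(P,Y \right)} = \sqrt{-34 + 92} = \sqrt{58}$)
$\frac{L{\left(q,n{\left(0 \right)} \right)}}{y} + \frac{\sqrt{2054 + 12421}}{-8080} = \frac{\sqrt{58}}{22794} + \frac{\sqrt{2054 + 12421}}{-8080} = \sqrt{58} \cdot \frac{1}{22794} + \sqrt{14475} \left(- \frac{1}{8080}\right) = \frac{\sqrt{58}}{22794} + 5 \sqrt{579} \left(- \frac{1}{8080}\right) = \frac{\sqrt{58}}{22794} - \frac{\sqrt{579}}{1616} = - \frac{\sqrt{579}}{1616} + \frac{\sqrt{58}}{22794}$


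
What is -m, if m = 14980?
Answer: -14980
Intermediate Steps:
-m = -1*14980 = -14980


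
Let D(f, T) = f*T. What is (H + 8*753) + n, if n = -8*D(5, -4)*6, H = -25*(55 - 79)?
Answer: 7584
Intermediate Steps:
D(f, T) = T*f
H = 600 (H = -25*(-24) = 600)
n = 960 (n = -(-32)*5*6 = -8*(-20)*6 = 160*6 = 960)
(H + 8*753) + n = (600 + 8*753) + 960 = (600 + 6024) + 960 = 6624 + 960 = 7584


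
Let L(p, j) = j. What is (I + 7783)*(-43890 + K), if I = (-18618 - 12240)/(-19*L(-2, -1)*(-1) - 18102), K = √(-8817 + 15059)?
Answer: -6191413117890/18121 + 141066601*√6242/18121 ≈ -3.4106e+8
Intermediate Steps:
K = √6242 ≈ 79.006
I = 30858/18121 (I = (-18618 - 12240)/(-19*(-1)*(-1) - 18102) = -30858/(19*(-1) - 18102) = -30858/(-19 - 18102) = -30858/(-18121) = -30858*(-1/18121) = 30858/18121 ≈ 1.7029)
(I + 7783)*(-43890 + K) = (30858/18121 + 7783)*(-43890 + √6242) = 141066601*(-43890 + √6242)/18121 = -6191413117890/18121 + 141066601*√6242/18121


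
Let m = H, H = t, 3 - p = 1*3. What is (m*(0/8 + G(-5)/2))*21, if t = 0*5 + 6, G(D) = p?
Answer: 0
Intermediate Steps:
p = 0 (p = 3 - 3 = 0)
G(D) = 0
t = 6 (t = 0 + 6 = 6)
H = 6
m = 6
(m*(0/8 + G(-5)/2))*21 = (6*(0/8 + 0/2))*21 = (6*(0*(1/8) + 0*(1/2)))*21 = (6*(0 + 0))*21 = (6*0)*21 = 0*21 = 0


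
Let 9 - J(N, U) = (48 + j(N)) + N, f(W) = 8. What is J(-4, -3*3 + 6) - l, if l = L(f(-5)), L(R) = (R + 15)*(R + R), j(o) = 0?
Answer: -403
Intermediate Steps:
L(R) = 2*R*(15 + R) (L(R) = (15 + R)*(2*R) = 2*R*(15 + R))
J(N, U) = -39 - N (J(N, U) = 9 - ((48 + 0) + N) = 9 - (48 + N) = 9 + (-48 - N) = -39 - N)
l = 368 (l = 2*8*(15 + 8) = 2*8*23 = 368)
J(-4, -3*3 + 6) - l = (-39 - 1*(-4)) - 1*368 = (-39 + 4) - 368 = -35 - 368 = -403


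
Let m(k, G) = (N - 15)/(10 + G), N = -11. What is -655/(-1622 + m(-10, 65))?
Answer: 49125/121676 ≈ 0.40374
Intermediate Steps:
m(k, G) = -26/(10 + G) (m(k, G) = (-11 - 15)/(10 + G) = -26/(10 + G))
-655/(-1622 + m(-10, 65)) = -655/(-1622 - 26/(10 + 65)) = -655/(-1622 - 26/75) = -655/(-121676/75) = -655*(-75/121676) = 49125/121676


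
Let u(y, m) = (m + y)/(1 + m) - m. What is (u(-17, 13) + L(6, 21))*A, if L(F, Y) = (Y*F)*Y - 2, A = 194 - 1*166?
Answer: 73660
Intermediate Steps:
u(y, m) = -m + (m + y)/(1 + m) (u(y, m) = (m + y)/(1 + m) - m = -m + (m + y)/(1 + m))
A = 28 (A = 194 - 166 = 28)
L(F, Y) = -2 + F*Y² (L(F, Y) = (F*Y)*Y - 2 = F*Y² - 2 = -2 + F*Y²)
(u(-17, 13) + L(6, 21))*A = ((-17 - 1*13²)/(1 + 13) + (-2 + 6*21²))*28 = ((-17 - 1*169)/14 + (-2 + 6*441))*28 = ((-17 - 169)/14 + (-2 + 2646))*28 = ((1/14)*(-186) + 2644)*28 = (-93/7 + 2644)*28 = (18415/7)*28 = 73660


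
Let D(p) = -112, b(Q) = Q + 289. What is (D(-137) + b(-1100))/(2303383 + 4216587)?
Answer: -923/6519970 ≈ -0.00014156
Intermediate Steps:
b(Q) = 289 + Q
(D(-137) + b(-1100))/(2303383 + 4216587) = (-112 + (289 - 1100))/(2303383 + 4216587) = (-112 - 811)/6519970 = -923*1/6519970 = -923/6519970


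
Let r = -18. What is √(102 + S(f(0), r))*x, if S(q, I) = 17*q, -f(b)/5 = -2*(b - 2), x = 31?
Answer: 31*I*√238 ≈ 478.24*I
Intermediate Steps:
f(b) = -20 + 10*b (f(b) = -(-10)*(b - 2) = -(-10)*(-2 + b) = -5*(4 - 2*b) = -20 + 10*b)
√(102 + S(f(0), r))*x = √(102 + 17*(-20 + 10*0))*31 = √(102 + 17*(-20 + 0))*31 = √(102 + 17*(-20))*31 = √(102 - 340)*31 = √(-238)*31 = (I*√238)*31 = 31*I*√238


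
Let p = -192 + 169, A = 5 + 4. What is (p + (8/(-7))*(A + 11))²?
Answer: 103041/49 ≈ 2102.9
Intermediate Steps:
A = 9
p = -23
(p + (8/(-7))*(A + 11))² = (-23 + (8/(-7))*(9 + 11))² = (-23 + (8*(-⅐))*20)² = (-23 - 8/7*20)² = (-23 - 160/7)² = (-321/7)² = 103041/49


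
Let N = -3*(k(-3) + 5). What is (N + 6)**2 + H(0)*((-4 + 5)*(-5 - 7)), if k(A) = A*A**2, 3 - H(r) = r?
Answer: 5148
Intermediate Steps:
H(r) = 3 - r
k(A) = A**3
N = 66 (N = -3*((-3)**3 + 5) = -3*(-27 + 5) = -3*(-22) = 66)
(N + 6)**2 + H(0)*((-4 + 5)*(-5 - 7)) = (66 + 6)**2 + (3 - 1*0)*((-4 + 5)*(-5 - 7)) = 72**2 + (3 + 0)*(1*(-12)) = 5184 + 3*(-12) = 5184 - 36 = 5148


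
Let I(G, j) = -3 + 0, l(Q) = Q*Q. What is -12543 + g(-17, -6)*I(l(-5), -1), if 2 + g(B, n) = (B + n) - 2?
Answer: -12462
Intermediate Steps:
l(Q) = Q²
I(G, j) = -3
g(B, n) = -4 + B + n (g(B, n) = -2 + ((B + n) - 2) = -2 + (-2 + B + n) = -4 + B + n)
-12543 + g(-17, -6)*I(l(-5), -1) = -12543 + (-4 - 17 - 6)*(-3) = -12543 - 27*(-3) = -12543 + 81 = -12462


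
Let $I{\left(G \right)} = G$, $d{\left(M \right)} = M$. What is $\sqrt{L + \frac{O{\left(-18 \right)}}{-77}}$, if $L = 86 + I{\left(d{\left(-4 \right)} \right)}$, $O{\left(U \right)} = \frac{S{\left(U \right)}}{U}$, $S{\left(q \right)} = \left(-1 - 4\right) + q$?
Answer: $\frac{\sqrt{17498866}}{462} \approx 9.0545$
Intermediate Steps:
$S{\left(q \right)} = -5 + q$
$O{\left(U \right)} = \frac{-5 + U}{U}$
$L = 82$ ($L = 86 - 4 = 82$)
$\sqrt{L + \frac{O{\left(-18 \right)}}{-77}} = \sqrt{82 + \frac{\frac{1}{-18} \left(-5 - 18\right)}{-77}} = \sqrt{82 + \left(- \frac{1}{18}\right) \left(-23\right) \left(- \frac{1}{77}\right)} = \sqrt{82 + \frac{23}{18} \left(- \frac{1}{77}\right)} = \sqrt{82 - \frac{23}{1386}} = \sqrt{\frac{113629}{1386}} = \frac{\sqrt{17498866}}{462}$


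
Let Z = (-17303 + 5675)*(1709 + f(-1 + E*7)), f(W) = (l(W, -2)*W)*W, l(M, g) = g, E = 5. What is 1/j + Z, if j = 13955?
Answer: 97848050221/13955 ≈ 7.0117e+6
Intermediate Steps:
f(W) = -2*W² (f(W) = (-2*W)*W = -2*W²)
Z = 7011684 (Z = (-17303 + 5675)*(1709 - 2*(-1 + 5*7)²) = -11628*(1709 - 2*(-1 + 35)²) = -11628*(1709 - 2*34²) = -11628*(1709 - 2*1156) = -11628*(1709 - 2312) = -11628*(-603) = 7011684)
1/j + Z = 1/13955 + 7011684 = 97848050221/13955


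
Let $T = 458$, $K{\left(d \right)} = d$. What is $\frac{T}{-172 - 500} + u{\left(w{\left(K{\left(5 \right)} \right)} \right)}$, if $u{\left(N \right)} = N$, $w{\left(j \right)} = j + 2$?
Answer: $\frac{2123}{336} \approx 6.3185$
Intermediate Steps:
$w{\left(j \right)} = 2 + j$
$\frac{T}{-172 - 500} + u{\left(w{\left(K{\left(5 \right)} \right)} \right)} = \frac{458}{-172 - 500} + \left(2 + 5\right) = \frac{458}{-672} + 7 = 458 \left(- \frac{1}{672}\right) + 7 = - \frac{229}{336} + 7 = \frac{2123}{336}$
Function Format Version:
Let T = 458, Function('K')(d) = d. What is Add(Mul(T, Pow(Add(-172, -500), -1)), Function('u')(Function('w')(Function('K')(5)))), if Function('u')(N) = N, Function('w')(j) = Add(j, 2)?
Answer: Rational(2123, 336) ≈ 6.3185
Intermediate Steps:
Function('w')(j) = Add(2, j)
Add(Mul(T, Pow(Add(-172, -500), -1)), Function('u')(Function('w')(Function('K')(5)))) = Add(Mul(458, Pow(Add(-172, -500), -1)), Add(2, 5)) = Add(Mul(458, Pow(-672, -1)), 7) = Add(Mul(458, Rational(-1, 672)), 7) = Add(Rational(-229, 336), 7) = Rational(2123, 336)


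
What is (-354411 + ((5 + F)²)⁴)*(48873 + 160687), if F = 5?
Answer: 20881729630840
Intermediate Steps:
(-354411 + ((5 + F)²)⁴)*(48873 + 160687) = (-354411 + ((5 + 5)²)⁴)*(48873 + 160687) = (-354411 + (10²)⁴)*209560 = (-354411 + 100⁴)*209560 = (-354411 + 100000000)*209560 = 99645589*209560 = 20881729630840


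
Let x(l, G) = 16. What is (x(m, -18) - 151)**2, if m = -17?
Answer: 18225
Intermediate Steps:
(x(m, -18) - 151)**2 = (16 - 151)**2 = (-135)**2 = 18225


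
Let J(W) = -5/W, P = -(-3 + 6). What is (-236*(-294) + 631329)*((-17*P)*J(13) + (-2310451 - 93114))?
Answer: -1684222986600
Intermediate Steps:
P = -3 (P = -1*3 = -3)
(-236*(-294) + 631329)*((-17*P)*J(13) + (-2310451 - 93114)) = (-236*(-294) + 631329)*((-17*(-3))*(-5/13) + (-2310451 - 93114)) = (69384 + 631329)*(51*(-5*1/13) - 2403565) = 700713*(51*(-5/13) - 2403565) = 700713*(-255/13 - 2403565) = 700713*(-31246600/13) = -1684222986600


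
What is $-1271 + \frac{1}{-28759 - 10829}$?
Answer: $- \frac{50316349}{39588} \approx -1271.0$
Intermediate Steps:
$-1271 + \frac{1}{-28759 - 10829} = -1271 + \frac{1}{-39588} = -1271 - \frac{1}{39588} = - \frac{50316349}{39588}$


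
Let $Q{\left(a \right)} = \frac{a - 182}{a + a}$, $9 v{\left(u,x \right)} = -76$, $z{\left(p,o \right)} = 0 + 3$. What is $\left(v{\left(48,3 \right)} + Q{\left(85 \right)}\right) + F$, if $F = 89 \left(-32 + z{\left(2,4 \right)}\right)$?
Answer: $- \frac{3962723}{1530} \approx -2590.0$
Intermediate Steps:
$z{\left(p,o \right)} = 3$
$v{\left(u,x \right)} = - \frac{76}{9}$ ($v{\left(u,x \right)} = \frac{1}{9} \left(-76\right) = - \frac{76}{9}$)
$F = -2581$ ($F = 89 \left(-32 + 3\right) = 89 \left(-29\right) = -2581$)
$Q{\left(a \right)} = \frac{-182 + a}{2 a}$
$\left(v{\left(48,3 \right)} + Q{\left(85 \right)}\right) + F = \left(- \frac{76}{9} + \frac{-182 + 85}{2 \cdot 85}\right) - 2581 = \left(- \frac{76}{9} + \frac{1}{2} \cdot \frac{1}{85} \left(-97\right)\right) - 2581 = \left(- \frac{76}{9} - \frac{97}{170}\right) - 2581 = - \frac{13793}{1530} - 2581 = - \frac{3962723}{1530}$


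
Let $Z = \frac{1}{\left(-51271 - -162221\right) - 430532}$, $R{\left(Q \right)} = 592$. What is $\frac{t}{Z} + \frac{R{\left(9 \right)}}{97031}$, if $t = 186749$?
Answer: $- \frac{5790967165231866}{97031} \approx -5.9682 \cdot 10^{10}$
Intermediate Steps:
$Z = - \frac{1}{319582}$ ($Z = \frac{1}{\left(-51271 + 162221\right) - 430532} = \frac{1}{110950 - 430532} = \frac{1}{-319582} = - \frac{1}{319582} \approx -3.1291 \cdot 10^{-6}$)
$\frac{t}{Z} + \frac{R{\left(9 \right)}}{97031} = \frac{186749}{- \frac{1}{319582}} + \frac{592}{97031} = 186749 \left(-319582\right) + 592 \cdot \frac{1}{97031} = -59681618918 + \frac{592}{97031} = - \frac{5790967165231866}{97031}$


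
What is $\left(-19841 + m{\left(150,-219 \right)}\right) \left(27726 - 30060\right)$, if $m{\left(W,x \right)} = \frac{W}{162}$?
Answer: $\frac{416760596}{9} \approx 4.6307 \cdot 10^{7}$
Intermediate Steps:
$m{\left(W,x \right)} = \frac{W}{162}$ ($m{\left(W,x \right)} = W \frac{1}{162} = \frac{W}{162}$)
$\left(-19841 + m{\left(150,-219 \right)}\right) \left(27726 - 30060\right) = \left(-19841 + \frac{1}{162} \cdot 150\right) \left(27726 - 30060\right) = \left(-19841 + \frac{25}{27}\right) \left(27726 - 30060\right) = \left(- \frac{535682}{27}\right) \left(-2334\right) = \frac{416760596}{9}$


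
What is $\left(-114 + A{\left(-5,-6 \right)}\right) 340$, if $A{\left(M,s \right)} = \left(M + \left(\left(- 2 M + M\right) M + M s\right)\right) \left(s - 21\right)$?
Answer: $-38760$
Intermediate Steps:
$A{\left(M,s \right)} = \left(-21 + s\right) \left(M - M^{2} + M s\right)$ ($A{\left(M,s \right)} = \left(M + \left(- M M + M s\right)\right) \left(s - 21\right) = \left(M - \left(M^{2} - M s\right)\right) \left(-21 + s\right) = \left(M - M^{2} + M s\right) \left(-21 + s\right) = \left(-21 + s\right) \left(M - M^{2} + M s\right)$)
$\left(-114 + A{\left(-5,-6 \right)}\right) 340 = \left(-114 - 5 \left(-21 + \left(-6\right)^{2} - -120 + 21 \left(-5\right) - \left(-5\right) \left(-6\right)\right)\right) 340 = \left(-114 - 5 \left(-21 + 36 + 120 - 105 - 30\right)\right) 340 = \left(-114 - 0\right) 340 = \left(-114 + 0\right) 340 = \left(-114\right) 340 = -38760$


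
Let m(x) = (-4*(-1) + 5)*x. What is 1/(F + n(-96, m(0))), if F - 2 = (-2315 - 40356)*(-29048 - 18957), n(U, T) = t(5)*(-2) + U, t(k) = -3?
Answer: 1/2048421267 ≈ 4.8818e-10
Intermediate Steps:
m(x) = 9*x (m(x) = (4 + 5)*x = 9*x)
n(U, T) = 6 + U (n(U, T) = -3*(-2) + U = 6 + U)
F = 2048421357 (F = 2 + (-2315 - 40356)*(-29048 - 18957) = 2 - 42671*(-48005) = 2 + 2048421355 = 2048421357)
1/(F + n(-96, m(0))) = 1/(2048421357 + (6 - 96)) = 1/(2048421357 - 90) = 1/2048421267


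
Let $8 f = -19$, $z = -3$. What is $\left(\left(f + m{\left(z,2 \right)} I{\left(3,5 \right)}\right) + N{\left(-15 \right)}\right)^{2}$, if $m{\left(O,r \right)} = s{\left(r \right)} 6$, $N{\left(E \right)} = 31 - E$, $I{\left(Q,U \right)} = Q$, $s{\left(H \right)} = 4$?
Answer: $\frac{855625}{64} \approx 13369.0$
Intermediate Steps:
$f = - \frac{19}{8}$ ($f = \frac{1}{8} \left(-19\right) = - \frac{19}{8} \approx -2.375$)
$m{\left(O,r \right)} = 24$ ($m{\left(O,r \right)} = 4 \cdot 6 = 24$)
$\left(\left(f + m{\left(z,2 \right)} I{\left(3,5 \right)}\right) + N{\left(-15 \right)}\right)^{2} = \left(\left(- \frac{19}{8} + 24 \cdot 3\right) + \left(31 - -15\right)\right)^{2} = \left(\left(- \frac{19}{8} + 72\right) + \left(31 + 15\right)\right)^{2} = \left(\frac{557}{8} + 46\right)^{2} = \left(\frac{925}{8}\right)^{2} = \frac{855625}{64}$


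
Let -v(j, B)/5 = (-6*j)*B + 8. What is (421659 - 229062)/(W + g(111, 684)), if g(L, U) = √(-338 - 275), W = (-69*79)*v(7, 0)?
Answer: 41993849880/47541442213 - 192597*I*√613/47541442213 ≈ 0.88331 - 0.0001003*I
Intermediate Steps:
v(j, B) = -40 + 30*B*j (v(j, B) = -5*((-6*j)*B + 8) = -5*(-6*B*j + 8) = -5*(8 - 6*B*j) = -40 + 30*B*j)
W = 218040 (W = (-69*79)*(-40 + 30*0*7) = -5451*(-40 + 0) = -5451*(-40) = 218040)
g(L, U) = I*√613 (g(L, U) = √(-613) = I*√613)
(421659 - 229062)/(W + g(111, 684)) = (421659 - 229062)/(218040 + I*√613) = 192597/(218040 + I*√613)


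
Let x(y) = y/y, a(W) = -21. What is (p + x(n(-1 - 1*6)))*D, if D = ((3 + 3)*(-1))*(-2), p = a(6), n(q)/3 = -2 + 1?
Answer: -240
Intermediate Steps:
n(q) = -3 (n(q) = 3*(-2 + 1) = 3*(-1) = -3)
p = -21
D = 12 (D = (6*(-1))*(-2) = -6*(-2) = 12)
x(y) = 1
(p + x(n(-1 - 1*6)))*D = (-21 + 1)*12 = -20*12 = -240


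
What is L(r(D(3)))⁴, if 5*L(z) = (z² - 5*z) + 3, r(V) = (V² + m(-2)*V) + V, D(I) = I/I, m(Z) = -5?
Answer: 531441/625 ≈ 850.31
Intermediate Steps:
D(I) = 1
r(V) = V² - 4*V (r(V) = (V² - 5*V) + V = V² - 4*V)
L(z) = ⅗ - z + z²/5 (L(z) = ((z² - 5*z) + 3)/5 = (3 + z² - 5*z)/5 = ⅗ - z + z²/5)
L(r(D(3)))⁴ = (⅗ - (-4 + 1) + (1*(-4 + 1))²/5)⁴ = (⅗ - (-3) + (1*(-3))²/5)⁴ = (⅗ - 1*(-3) + (⅕)*(-3)²)⁴ = (⅗ + 3 + (⅕)*9)⁴ = (⅗ + 3 + 9/5)⁴ = (27/5)⁴ = 531441/625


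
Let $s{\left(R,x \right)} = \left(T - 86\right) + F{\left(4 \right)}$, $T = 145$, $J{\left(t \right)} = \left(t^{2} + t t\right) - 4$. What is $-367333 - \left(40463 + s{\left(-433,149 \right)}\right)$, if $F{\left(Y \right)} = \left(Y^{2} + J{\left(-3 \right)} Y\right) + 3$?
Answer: $-407930$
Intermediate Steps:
$J{\left(t \right)} = -4 + 2 t^{2}$ ($J{\left(t \right)} = \left(t^{2} + t^{2}\right) - 4 = 2 t^{2} - 4 = -4 + 2 t^{2}$)
$F{\left(Y \right)} = 3 + Y^{2} + 14 Y$ ($F{\left(Y \right)} = \left(Y^{2} + \left(-4 + 2 \left(-3\right)^{2}\right) Y\right) + 3 = \left(Y^{2} + \left(-4 + 2 \cdot 9\right) Y\right) + 3 = \left(Y^{2} + \left(-4 + 18\right) Y\right) + 3 = \left(Y^{2} + 14 Y\right) + 3 = 3 + Y^{2} + 14 Y$)
$s{\left(R,x \right)} = 134$ ($s{\left(R,x \right)} = \left(145 - 86\right) + \left(3 + 4^{2} + 14 \cdot 4\right) = 59 + \left(3 + 16 + 56\right) = 59 + 75 = 134$)
$-367333 - \left(40463 + s{\left(-433,149 \right)}\right) = -367333 - 40597 = -407930$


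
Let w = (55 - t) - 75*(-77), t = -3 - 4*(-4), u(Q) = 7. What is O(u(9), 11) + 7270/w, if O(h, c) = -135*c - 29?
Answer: -8799668/5817 ≈ -1512.8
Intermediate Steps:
t = 13 (t = -3 + 16 = 13)
O(h, c) = -29 - 135*c
w = 5817 (w = (55 - 1*13) - 75*(-77) = (55 - 13) + 5775 = 42 + 5775 = 5817)
O(u(9), 11) + 7270/w = (-29 - 135*11) + 7270/5817 = (-29 - 1485) + 7270*(1/5817) = -1514 + 7270/5817 = -8799668/5817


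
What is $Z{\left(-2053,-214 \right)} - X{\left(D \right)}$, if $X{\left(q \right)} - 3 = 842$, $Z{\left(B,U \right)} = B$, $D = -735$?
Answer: $-2898$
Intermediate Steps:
$X{\left(q \right)} = 845$ ($X{\left(q \right)} = 3 + 842 = 845$)
$Z{\left(-2053,-214 \right)} - X{\left(D \right)} = -2053 - 845 = -2898$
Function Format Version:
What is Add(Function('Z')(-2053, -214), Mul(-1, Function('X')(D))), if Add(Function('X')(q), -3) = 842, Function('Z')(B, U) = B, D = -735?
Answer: -2898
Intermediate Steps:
Function('X')(q) = 845 (Function('X')(q) = Add(3, 842) = 845)
Add(Function('Z')(-2053, -214), Mul(-1, Function('X')(D))) = Add(-2053, Mul(-1, 845)) = Add(-2053, -845) = -2898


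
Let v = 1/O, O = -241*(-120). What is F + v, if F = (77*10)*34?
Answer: 757125601/28920 ≈ 26180.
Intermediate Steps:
O = 28920
v = 1/28920 ≈ 3.4578e-5
F = 26180 (F = 770*34 = 26180)
F + v = 26180 + 1/28920 = 757125601/28920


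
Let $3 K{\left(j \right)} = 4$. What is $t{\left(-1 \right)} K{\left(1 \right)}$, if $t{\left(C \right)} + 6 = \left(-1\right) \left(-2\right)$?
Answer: $- \frac{16}{3} \approx -5.3333$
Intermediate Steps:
$K{\left(j \right)} = \frac{4}{3}$ ($K{\left(j \right)} = \frac{1}{3} \cdot 4 = \frac{4}{3}$)
$t{\left(C \right)} = -4$ ($t{\left(C \right)} = -6 - -2 = -6 + 2 = -4$)
$t{\left(-1 \right)} K{\left(1 \right)} = \left(-4\right) \frac{4}{3} = - \frac{16}{3}$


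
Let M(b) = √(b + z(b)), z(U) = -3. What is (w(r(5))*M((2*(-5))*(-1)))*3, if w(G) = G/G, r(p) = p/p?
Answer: 3*√7 ≈ 7.9373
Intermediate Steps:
r(p) = 1
M(b) = √(-3 + b) (M(b) = √(b - 3) = √(-3 + b))
w(G) = 1
(w(r(5))*M((2*(-5))*(-1)))*3 = (1*√(-3 + (2*(-5))*(-1)))*3 = (1*√(-3 - 10*(-1)))*3 = (1*√(-3 + 10))*3 = (1*√7)*3 = √7*3 = 3*√7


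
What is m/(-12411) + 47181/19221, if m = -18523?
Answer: 313864658/79517277 ≈ 3.9471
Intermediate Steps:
m/(-12411) + 47181/19221 = -18523/(-12411) + 47181/19221 = -18523*(-1/12411) + 47181*(1/19221) = 18523/12411 + 15727/6407 = 313864658/79517277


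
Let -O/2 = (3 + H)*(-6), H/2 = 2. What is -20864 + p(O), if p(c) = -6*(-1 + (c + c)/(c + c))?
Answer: -20864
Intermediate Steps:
H = 4 (H = 2*2 = 4)
O = 84 (O = -2*(3 + 4)*(-6) = -14*(-6) = -2*(-42) = 84)
p(c) = 0 (p(c) = -6*(-1 + (2*c)/((2*c))) = -6*(-1 + (2*c)*(1/(2*c))) = -6*(-1 + 1) = -6*0 = 0)
-20864 + p(O) = -20864 + 0 = -20864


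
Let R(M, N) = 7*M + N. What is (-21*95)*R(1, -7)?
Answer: 0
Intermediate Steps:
R(M, N) = N + 7*M
(-21*95)*R(1, -7) = (-21*95)*(-7 + 7*1) = -1995*(-7 + 7) = -1995*0 = 0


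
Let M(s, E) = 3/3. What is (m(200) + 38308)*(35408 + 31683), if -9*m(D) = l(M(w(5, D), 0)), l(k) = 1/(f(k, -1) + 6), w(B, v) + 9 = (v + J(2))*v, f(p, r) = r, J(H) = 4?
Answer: 115655424169/45 ≈ 2.5701e+9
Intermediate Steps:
w(B, v) = -9 + v*(4 + v) (w(B, v) = -9 + (v + 4)*v = -9 + (4 + v)*v = -9 + v*(4 + v))
M(s, E) = 1 (M(s, E) = 3*(⅓) = 1)
l(k) = ⅕ (l(k) = 1/(-1 + 6) = 1/5 = ⅕)
m(D) = -1/45 (m(D) = -⅑*⅕ = -1/45)
(m(200) + 38308)*(35408 + 31683) = (-1/45 + 38308)*(35408 + 31683) = (1723859/45)*67091 = 115655424169/45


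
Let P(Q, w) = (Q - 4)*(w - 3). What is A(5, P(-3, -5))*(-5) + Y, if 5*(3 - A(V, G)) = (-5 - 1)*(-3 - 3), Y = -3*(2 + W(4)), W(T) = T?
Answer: 3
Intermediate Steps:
P(Q, w) = (-4 + Q)*(-3 + w)
Y = -18 (Y = -3*(2 + 4) = -3*6 = -18)
A(V, G) = -21/5 (A(V, G) = 3 - (-5 - 1)*(-3 - 3)/5 = 3 - (-6)*(-6)/5 = 3 - ⅕*36 = 3 - 36/5 = -21/5)
A(5, P(-3, -5))*(-5) + Y = -21/5*(-5) - 18 = 21 - 18 = 3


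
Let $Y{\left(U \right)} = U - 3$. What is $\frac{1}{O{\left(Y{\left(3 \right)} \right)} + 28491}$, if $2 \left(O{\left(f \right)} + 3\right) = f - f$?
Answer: $\frac{1}{28488} \approx 3.5102 \cdot 10^{-5}$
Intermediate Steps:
$Y{\left(U \right)} = -3 + U$
$O{\left(f \right)} = -3$ ($O{\left(f \right)} = -3 + \frac{f - f}{2} = -3 + \frac{1}{2} \cdot 0 = -3 + 0 = -3$)
$\frac{1}{O{\left(Y{\left(3 \right)} \right)} + 28491} = \frac{1}{-3 + 28491} = \frac{1}{28488}$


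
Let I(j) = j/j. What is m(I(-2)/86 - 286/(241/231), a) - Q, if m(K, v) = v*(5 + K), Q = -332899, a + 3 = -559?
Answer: 5017195542/10363 ≈ 4.8415e+5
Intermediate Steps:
a = -562 (a = -3 - 559 = -562)
I(j) = 1
m(I(-2)/86 - 286/(241/231), a) - Q = -562*(5 + (1/86 - 286/(241/231))) - 1*(-332899) = -562*(5 + (1*(1/86) - 286/(241*(1/231)))) + 332899 = -562*(5 + (1/86 - 286/241/231)) + 332899 = -562*(5 + (1/86 - 286*231/241)) + 332899 = -562*(5 + (1/86 - 66066/241)) + 332899 = -562*(5 - 5681435/20726) + 332899 = -562*(-5577805/20726) + 332899 = 1567363205/10363 + 332899 = 5017195542/10363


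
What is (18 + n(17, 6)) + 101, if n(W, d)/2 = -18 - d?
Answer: 71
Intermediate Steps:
n(W, d) = -36 - 2*d (n(W, d) = 2*(-18 - d) = -36 - 2*d)
(18 + n(17, 6)) + 101 = (18 + (-36 - 2*6)) + 101 = (18 + (-36 - 12)) + 101 = (18 - 48) + 101 = -30 + 101 = 71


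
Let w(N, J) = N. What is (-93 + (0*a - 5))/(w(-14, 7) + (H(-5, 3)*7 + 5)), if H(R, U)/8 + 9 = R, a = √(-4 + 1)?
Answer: 98/793 ≈ 0.12358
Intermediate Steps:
a = I*√3 (a = √(-3) = I*√3 ≈ 1.732*I)
H(R, U) = -72 + 8*R
(-93 + (0*a - 5))/(w(-14, 7) + (H(-5, 3)*7 + 5)) = (-93 + (0*(I*√3) - 5))/(-14 + ((-72 + 8*(-5))*7 + 5)) = (-93 + (0 - 5))/(-14 + ((-72 - 40)*7 + 5)) = (-93 - 5)/(-14 + (-112*7 + 5)) = -98/(-14 + (-784 + 5)) = -98/(-14 - 779) = -98/(-793) = -98*(-1/793) = 98/793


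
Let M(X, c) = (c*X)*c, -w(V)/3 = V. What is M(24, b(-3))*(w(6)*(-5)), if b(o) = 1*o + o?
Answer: 77760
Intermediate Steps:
w(V) = -3*V
b(o) = 2*o (b(o) = o + o = 2*o)
M(X, c) = X*c² (M(X, c) = (X*c)*c = X*c²)
M(24, b(-3))*(w(6)*(-5)) = (24*(2*(-3))²)*(-3*6*(-5)) = (24*(-6)²)*(-18*(-5)) = (24*36)*90 = 864*90 = 77760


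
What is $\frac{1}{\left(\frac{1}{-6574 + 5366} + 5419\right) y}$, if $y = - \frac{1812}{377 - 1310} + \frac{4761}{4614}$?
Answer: $\frac{577808144}{9311958712859} \approx 6.205 \cdot 10^{-5}$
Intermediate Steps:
$y = \frac{1422509}{478318}$ ($y = - \frac{1812}{-933} + 4761 \cdot \frac{1}{4614} = \left(-1812\right) \left(- \frac{1}{933}\right) + \frac{1587}{1538} = \frac{604}{311} + \frac{1587}{1538} = \frac{1422509}{478318} \approx 2.974$)
$\frac{1}{\left(\frac{1}{-6574 + 5366} + 5419\right) y} = \frac{1}{\left(\frac{1}{-6574 + 5366} + 5419\right) \frac{1422509}{478318}} = \frac{1}{\frac{1}{-1208} + 5419} \cdot \frac{478318}{1422509} = \frac{1}{- \frac{1}{1208} + 5419} \cdot \frac{478318}{1422509} = \frac{1}{\frac{6546151}{1208}} \cdot \frac{478318}{1422509} = \frac{1208}{6546151} \cdot \frac{478318}{1422509} = \frac{577808144}{9311958712859}$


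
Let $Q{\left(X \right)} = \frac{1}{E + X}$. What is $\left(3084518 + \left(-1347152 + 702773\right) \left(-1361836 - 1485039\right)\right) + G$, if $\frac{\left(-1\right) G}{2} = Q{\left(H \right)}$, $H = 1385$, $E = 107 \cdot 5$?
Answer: $\frac{1761090768137279}{960} \approx 1.8345 \cdot 10^{12}$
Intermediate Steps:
$E = 535$
$Q{\left(X \right)} = \frac{1}{535 + X}$
$G = - \frac{1}{960}$ ($G = - \frac{2}{535 + 1385} = - \frac{2}{1920} = \left(-2\right) \frac{1}{1920} = - \frac{1}{960} \approx -0.0010417$)
$\left(3084518 + \left(-1347152 + 702773\right) \left(-1361836 - 1485039\right)\right) + G = \left(3084518 + \left(-1347152 + 702773\right) \left(-1361836 - 1485039\right)\right) - \frac{1}{960} = \left(3084518 - -1834466465625\right) - \frac{1}{960} = \left(3084518 + 1834466465625\right) - \frac{1}{960} = 1834469550143 - \frac{1}{960} = \frac{1761090768137279}{960}$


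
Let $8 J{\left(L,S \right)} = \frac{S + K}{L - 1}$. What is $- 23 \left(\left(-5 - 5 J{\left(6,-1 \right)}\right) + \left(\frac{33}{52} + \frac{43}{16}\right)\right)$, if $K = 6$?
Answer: $\frac{11017}{208} \approx 52.966$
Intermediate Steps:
$J{\left(L,S \right)} = \frac{6 + S}{8 \left(-1 + L\right)}$ ($J{\left(L,S \right)} = \frac{\left(S + 6\right) \frac{1}{L - 1}}{8} = \frac{\left(6 + S\right) \frac{1}{-1 + L}}{8} = \frac{\frac{1}{-1 + L} \left(6 + S\right)}{8} = \frac{6 + S}{8 \left(-1 + L\right)}$)
$- 23 \left(\left(-5 - 5 J{\left(6,-1 \right)}\right) + \left(\frac{33}{52} + \frac{43}{16}\right)\right) = - 23 \left(\left(-5 - 5 \frac{6 - 1}{8 \left(-1 + 6\right)}\right) + \left(\frac{33}{52} + \frac{43}{16}\right)\right) = - 23 \left(\left(-5 - 5 \cdot \frac{1}{8} \cdot \frac{1}{5} \cdot 5\right) + \left(33 \cdot \frac{1}{52} + 43 \cdot \frac{1}{16}\right)\right) = - 23 \left(\left(-5 - 5 \cdot \frac{1}{8} \cdot \frac{1}{5} \cdot 5\right) + \left(\frac{33}{52} + \frac{43}{16}\right)\right) = - 23 \left(\left(-5 - \frac{5}{8}\right) + \frac{691}{208}\right) = - 23 \left(- \frac{45}{8} + \frac{691}{208}\right) = \left(-23\right) \left(- \frac{479}{208}\right) = \frac{11017}{208}$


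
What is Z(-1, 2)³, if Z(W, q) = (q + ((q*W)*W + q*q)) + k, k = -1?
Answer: 343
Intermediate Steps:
Z(W, q) = -1 + q + q² + q*W² (Z(W, q) = (q + ((q*W)*W + q*q)) - 1 = (q + ((W*q)*W + q²)) - 1 = (q + (q*W² + q²)) - 1 = (q + (q² + q*W²)) - 1 = (q + q² + q*W²) - 1 = -1 + q + q² + q*W²)
Z(-1, 2)³ = (-1 + 2 + 2² + 2*(-1)²)³ = (-1 + 2 + 4 + 2*1)³ = (-1 + 2 + 4 + 2)³ = 7³ = 343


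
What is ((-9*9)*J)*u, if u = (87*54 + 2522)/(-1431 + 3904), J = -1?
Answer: 584820/2473 ≈ 236.48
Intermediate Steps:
u = 7220/2473 (u = (4698 + 2522)/2473 = 7220*(1/2473) = 7220/2473 ≈ 2.9195)
((-9*9)*J)*u = (-9*9*(-1))*(7220/2473) = -81*(-1)*(7220/2473) = 81*(7220/2473) = 584820/2473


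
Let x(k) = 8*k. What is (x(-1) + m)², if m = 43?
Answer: 1225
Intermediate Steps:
(x(-1) + m)² = (8*(-1) + 43)² = (-8 + 43)² = 35² = 1225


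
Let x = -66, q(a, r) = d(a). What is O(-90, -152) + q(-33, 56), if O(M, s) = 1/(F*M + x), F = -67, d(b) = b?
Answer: -196811/5964 ≈ -33.000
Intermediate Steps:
q(a, r) = a
O(M, s) = 1/(-66 - 67*M) (O(M, s) = 1/(-67*M - 66) = 1/(-66 - 67*M))
O(-90, -152) + q(-33, 56) = -1/(66 + 67*(-90)) - 33 = -1/(66 - 6030) - 33 = -1/(-5964) - 33 = -1*(-1/5964) - 33 = 1/5964 - 33 = -196811/5964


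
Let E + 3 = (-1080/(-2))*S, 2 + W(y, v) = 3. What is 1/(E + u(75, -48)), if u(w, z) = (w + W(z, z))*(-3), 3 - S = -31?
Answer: 1/18129 ≈ 5.5160e-5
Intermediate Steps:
S = 34 (S = 3 - 1*(-31) = 3 + 31 = 34)
W(y, v) = 1 (W(y, v) = -2 + 3 = 1)
u(w, z) = -3 - 3*w (u(w, z) = (w + 1)*(-3) = (1 + w)*(-3) = -3 - 3*w)
E = 18357 (E = -3 - 1080/(-2)*34 = -3 - 1080*(-½)*34 = -3 + 540*34 = -3 + 18360 = 18357)
1/(E + u(75, -48)) = 1/(18357 + (-3 - 3*75)) = 1/(18357 + (-3 - 225)) = 1/(18357 - 228) = 1/18129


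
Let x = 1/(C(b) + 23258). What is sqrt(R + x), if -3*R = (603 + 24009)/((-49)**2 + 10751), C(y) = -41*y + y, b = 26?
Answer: I*sqrt(4855292330)/88228 ≈ 0.78977*I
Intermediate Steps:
C(y) = -40*y
R = -2051/3288 (R = -(603 + 24009)/(3*((-49)**2 + 10751)) = -8204/(2401 + 10751) = -8204/13152 = -1/3*2051/1096 = -2051/3288 ≈ -0.62378)
x = 1/22218 (x = 1/(-40*26 + 23258) = 1/(-1040 + 23258) = 1/22218 ≈ 4.5009e-5)
sqrt(R + x) = sqrt(-2051/3288 + 1/22218) = sqrt(-2531435/4058488) = I*sqrt(4855292330)/88228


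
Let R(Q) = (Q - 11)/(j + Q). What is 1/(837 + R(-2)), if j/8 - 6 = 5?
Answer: 86/71969 ≈ 0.0011950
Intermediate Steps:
j = 88 (j = 48 + 8*5 = 48 + 40 = 88)
R(Q) = (-11 + Q)/(88 + Q) (R(Q) = (Q - 11)/(88 + Q) = (-11 + Q)/(88 + Q))
1/(837 + R(-2)) = 1/(837 + (-11 - 2)/(88 - 2)) = 1/(837 - 13/86) = 1/(71969/86) = 86/71969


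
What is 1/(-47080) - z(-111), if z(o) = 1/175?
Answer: -9451/1647800 ≈ -0.0057355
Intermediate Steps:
z(o) = 1/175
1/(-47080) - z(-111) = 1/(-47080) - 1*1/175 = -1/47080 - 1/175 = -9451/1647800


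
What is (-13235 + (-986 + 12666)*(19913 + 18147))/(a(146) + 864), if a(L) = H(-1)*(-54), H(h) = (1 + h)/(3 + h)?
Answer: 148175855/288 ≈ 5.1450e+5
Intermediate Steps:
H(h) = (1 + h)/(3 + h)
a(L) = 0 (a(L) = ((1 - 1)/(3 - 1))*(-54) = (0/2)*(-54) = ((½)*0)*(-54) = 0*(-54) = 0)
(-13235 + (-986 + 12666)*(19913 + 18147))/(a(146) + 864) = (-13235 + (-986 + 12666)*(19913 + 18147))/(0 + 864) = (-13235 + 11680*38060)/864 = (-13235 + 444540800)*(1/864) = 444527565*(1/864) = 148175855/288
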